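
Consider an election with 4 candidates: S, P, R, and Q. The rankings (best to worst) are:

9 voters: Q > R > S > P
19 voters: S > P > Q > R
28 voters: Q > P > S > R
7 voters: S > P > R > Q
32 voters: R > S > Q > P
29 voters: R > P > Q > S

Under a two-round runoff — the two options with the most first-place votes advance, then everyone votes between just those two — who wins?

Round 1 first-place votes: S 26, P 0, R 61, Q 37.
R and Q advance.
Runoff: R is preferred to Q by 68 voters; Q by 56.
R wins the runoff.

R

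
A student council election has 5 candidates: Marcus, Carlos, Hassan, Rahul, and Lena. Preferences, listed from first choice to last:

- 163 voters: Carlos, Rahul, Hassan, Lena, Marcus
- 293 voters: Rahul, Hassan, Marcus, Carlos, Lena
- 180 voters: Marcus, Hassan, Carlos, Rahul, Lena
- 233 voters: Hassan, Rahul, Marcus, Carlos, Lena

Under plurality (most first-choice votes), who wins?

Rahul

First-place votes: Marcus 180, Carlos 163, Hassan 233, Rahul 293, Lena 0.
Rahul has the most first-place votes.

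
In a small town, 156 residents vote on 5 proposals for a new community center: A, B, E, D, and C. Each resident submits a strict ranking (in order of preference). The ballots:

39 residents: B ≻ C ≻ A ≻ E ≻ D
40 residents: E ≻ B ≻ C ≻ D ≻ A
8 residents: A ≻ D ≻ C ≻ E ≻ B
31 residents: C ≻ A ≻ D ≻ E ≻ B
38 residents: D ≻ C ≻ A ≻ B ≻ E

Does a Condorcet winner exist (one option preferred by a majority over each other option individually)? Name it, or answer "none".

Checking pairwise contests:
B beats A 79–77.
E beats B 79–77.
A beats E 116–40.
B beats D 79–77.
B beats C 79–77.
Every option loses at least one head-to-head, so there is no Condorcet winner.

none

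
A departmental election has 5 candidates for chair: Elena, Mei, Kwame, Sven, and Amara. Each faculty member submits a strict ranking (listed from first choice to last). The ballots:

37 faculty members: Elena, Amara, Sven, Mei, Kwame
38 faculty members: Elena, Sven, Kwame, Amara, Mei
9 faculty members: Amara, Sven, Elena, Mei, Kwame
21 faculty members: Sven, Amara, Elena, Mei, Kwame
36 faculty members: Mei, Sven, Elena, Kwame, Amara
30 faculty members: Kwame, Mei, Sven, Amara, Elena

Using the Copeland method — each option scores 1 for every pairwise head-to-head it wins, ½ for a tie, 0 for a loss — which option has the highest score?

Sven

Elena: beats Mei, Kwame, and Amara; loses to Sven → score 3.
Mei: beats Kwame; loses to Elena, Sven, and Amara → score 1.
Kwame: beats Amara; loses to Elena, Mei, and Sven → score 1.
Sven: beats Elena, Mei, Kwame, and Amara → score 4.
Amara: beats Mei; loses to Elena, Kwame, and Sven → score 1.
Sven has the best pairwise record.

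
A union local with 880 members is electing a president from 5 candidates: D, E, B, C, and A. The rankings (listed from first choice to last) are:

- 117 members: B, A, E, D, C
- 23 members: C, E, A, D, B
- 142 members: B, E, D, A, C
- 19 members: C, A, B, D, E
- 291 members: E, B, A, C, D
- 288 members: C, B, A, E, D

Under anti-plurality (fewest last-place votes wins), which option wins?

Last-place votes: D 579, E 19, B 23, C 259, A 0.
A is ranked last by the fewest voters, so A wins.

A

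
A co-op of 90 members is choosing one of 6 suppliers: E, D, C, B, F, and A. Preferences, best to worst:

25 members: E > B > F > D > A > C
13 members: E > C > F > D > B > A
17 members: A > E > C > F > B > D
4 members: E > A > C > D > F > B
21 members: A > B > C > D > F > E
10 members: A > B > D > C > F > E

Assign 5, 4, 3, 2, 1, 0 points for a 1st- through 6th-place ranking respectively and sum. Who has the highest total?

A

E: 25·5 + 13·5 + 17·4 + 4·5 + 21·0 + 10·0 = 278
D: 25·2 + 13·2 + 17·0 + 4·2 + 21·2 + 10·3 = 156
C: 25·0 + 13·4 + 17·3 + 4·3 + 21·3 + 10·2 = 198
B: 25·4 + 13·1 + 17·1 + 4·0 + 21·4 + 10·4 = 254
F: 25·3 + 13·3 + 17·2 + 4·1 + 21·1 + 10·1 = 183
A: 25·1 + 13·0 + 17·5 + 4·4 + 21·5 + 10·5 = 281
A has the highest Borda score (281).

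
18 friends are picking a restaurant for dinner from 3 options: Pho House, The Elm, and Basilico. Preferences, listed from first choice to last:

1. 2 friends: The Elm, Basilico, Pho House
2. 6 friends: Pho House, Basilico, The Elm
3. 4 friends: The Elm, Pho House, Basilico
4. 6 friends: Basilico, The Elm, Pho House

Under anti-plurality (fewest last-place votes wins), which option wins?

Last-place votes: Pho House 8, The Elm 6, Basilico 4.
Basilico is ranked last by the fewest voters, so Basilico wins.

Basilico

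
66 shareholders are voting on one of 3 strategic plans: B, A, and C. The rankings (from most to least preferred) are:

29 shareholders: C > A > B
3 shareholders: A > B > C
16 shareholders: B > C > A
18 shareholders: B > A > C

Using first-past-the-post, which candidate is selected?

First-place votes: B 34, A 3, C 29.
B has the most first-place votes.

B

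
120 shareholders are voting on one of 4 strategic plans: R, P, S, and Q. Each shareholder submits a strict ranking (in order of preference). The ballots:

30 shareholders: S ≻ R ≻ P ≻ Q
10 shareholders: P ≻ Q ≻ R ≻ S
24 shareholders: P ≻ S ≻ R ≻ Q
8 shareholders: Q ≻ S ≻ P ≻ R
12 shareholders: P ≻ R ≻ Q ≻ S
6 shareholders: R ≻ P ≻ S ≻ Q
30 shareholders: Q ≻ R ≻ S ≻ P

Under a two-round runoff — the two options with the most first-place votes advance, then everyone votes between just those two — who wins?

P

Round 1 first-place votes: R 6, P 46, S 30, Q 38.
P and Q advance.
Runoff: P is preferred to Q by 82 voters; Q by 38.
P wins the runoff.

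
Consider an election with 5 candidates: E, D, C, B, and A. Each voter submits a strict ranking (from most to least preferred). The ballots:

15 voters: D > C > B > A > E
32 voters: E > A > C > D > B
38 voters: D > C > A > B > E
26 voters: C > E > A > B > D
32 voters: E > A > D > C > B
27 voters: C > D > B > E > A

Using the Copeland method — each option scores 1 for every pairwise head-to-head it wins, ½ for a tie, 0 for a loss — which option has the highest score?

E: beats D, B, and A; loses to C → score 3.
D: beats B; ties C; loses to E and A → score 1.5.
C: beats E, B, and A; ties D → score 3.5.
B: loses to E, D, C, and A → score 0.
A: beats D and B; loses to E and C → score 2.
C has the best pairwise record.

C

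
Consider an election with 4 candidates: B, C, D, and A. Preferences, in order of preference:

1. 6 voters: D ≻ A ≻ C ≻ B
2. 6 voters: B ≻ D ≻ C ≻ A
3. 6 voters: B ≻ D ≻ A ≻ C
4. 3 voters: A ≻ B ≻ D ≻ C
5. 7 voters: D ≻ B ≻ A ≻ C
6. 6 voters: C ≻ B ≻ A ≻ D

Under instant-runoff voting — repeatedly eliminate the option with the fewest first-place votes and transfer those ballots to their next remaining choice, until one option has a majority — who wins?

Round 1: B 12, C 6, D 13, A 3. Eliminate A.
Round 2: B 15, C 6, D 13. Eliminate C.
Round 3: B 21, D 13. B has a majority.

B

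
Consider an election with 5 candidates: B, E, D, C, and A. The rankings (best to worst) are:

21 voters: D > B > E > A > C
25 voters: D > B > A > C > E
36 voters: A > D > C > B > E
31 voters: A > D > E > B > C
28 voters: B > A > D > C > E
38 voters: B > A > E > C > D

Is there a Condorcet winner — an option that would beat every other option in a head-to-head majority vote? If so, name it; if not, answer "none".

none

Checking pairwise contests:
D beats B 113–66.
B beats E 148–31.
A beats D 133–46.
B beats C 143–36.
B beats A 112–67.
Every option loses at least one head-to-head, so there is no Condorcet winner.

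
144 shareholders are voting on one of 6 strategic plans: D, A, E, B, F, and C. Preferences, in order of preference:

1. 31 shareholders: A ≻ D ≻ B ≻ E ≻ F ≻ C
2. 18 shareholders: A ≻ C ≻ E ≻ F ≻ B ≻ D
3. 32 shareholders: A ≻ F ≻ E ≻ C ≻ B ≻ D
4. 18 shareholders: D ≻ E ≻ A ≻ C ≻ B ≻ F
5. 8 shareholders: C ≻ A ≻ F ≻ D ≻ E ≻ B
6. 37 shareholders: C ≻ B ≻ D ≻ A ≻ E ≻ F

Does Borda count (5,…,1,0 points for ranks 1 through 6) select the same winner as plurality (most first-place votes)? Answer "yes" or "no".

yes

Borda — scores: D 341, A 565, E 329, B 309, F 219, C 397. Winner: A.
Plurality — first-place votes: D 18, A 81, E 0, B 0, F 0, C 45. Winner: A.
The two methods agree.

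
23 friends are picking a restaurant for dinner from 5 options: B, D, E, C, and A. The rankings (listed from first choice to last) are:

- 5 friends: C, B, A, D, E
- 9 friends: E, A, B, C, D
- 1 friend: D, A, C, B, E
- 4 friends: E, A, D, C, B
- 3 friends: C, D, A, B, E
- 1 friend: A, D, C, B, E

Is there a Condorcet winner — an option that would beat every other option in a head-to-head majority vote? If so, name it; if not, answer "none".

E vs B: 13–10 for E.
E vs D: 13–10 for E.
E vs C: 13–10 for E.
E vs A: 13–10 for E.
E beats every other option head-to-head.

E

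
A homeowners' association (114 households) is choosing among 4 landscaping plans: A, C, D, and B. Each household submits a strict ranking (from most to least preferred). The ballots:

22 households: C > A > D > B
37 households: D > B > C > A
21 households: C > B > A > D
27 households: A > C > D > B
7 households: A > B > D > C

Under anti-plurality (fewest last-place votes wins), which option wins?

Last-place votes: A 37, C 7, D 21, B 49.
C is ranked last by the fewest voters, so C wins.

C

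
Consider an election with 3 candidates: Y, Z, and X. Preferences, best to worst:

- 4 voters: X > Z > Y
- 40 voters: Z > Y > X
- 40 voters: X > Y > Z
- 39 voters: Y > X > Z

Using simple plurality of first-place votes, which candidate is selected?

First-place votes: Y 39, Z 40, X 44.
X has the most first-place votes.

X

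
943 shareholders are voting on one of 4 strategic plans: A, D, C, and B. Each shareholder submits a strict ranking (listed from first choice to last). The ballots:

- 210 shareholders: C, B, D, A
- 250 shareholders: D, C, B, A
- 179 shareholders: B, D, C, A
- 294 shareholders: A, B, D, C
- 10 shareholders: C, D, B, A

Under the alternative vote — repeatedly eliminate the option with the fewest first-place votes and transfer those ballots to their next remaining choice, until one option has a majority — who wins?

D

Round 1: A 294, D 250, C 220, B 179. Eliminate B.
Round 2: A 294, D 429, C 220. Eliminate C.
Round 3: A 294, D 649. D has a majority.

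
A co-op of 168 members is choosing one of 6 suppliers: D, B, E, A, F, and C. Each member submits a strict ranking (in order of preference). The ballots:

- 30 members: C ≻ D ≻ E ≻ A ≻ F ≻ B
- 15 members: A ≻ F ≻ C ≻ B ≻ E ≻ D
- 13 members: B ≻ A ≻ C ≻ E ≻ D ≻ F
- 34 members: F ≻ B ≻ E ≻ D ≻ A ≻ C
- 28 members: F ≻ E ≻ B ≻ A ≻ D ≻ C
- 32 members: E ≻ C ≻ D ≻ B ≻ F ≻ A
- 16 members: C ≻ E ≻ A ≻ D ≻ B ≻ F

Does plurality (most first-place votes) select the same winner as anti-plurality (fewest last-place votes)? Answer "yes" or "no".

no

Plurality — first-place votes: D 0, B 13, E 32, A 15, F 62, C 46. Winner: F.
Anti-plurality — last-place votes: D 15, B 30, E 0, A 32, F 29, C 62. Winner: E.
The two methods disagree.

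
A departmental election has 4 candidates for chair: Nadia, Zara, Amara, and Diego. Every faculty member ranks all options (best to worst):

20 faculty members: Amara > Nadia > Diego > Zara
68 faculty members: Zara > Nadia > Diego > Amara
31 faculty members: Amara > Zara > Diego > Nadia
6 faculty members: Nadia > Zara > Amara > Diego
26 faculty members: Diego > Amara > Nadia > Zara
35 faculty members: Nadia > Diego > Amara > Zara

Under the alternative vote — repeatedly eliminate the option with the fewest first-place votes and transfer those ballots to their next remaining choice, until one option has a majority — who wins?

Round 1: Nadia 41, Zara 68, Amara 51, Diego 26. Eliminate Diego.
Round 2: Nadia 41, Zara 68, Amara 77. Eliminate Nadia.
Round 3: Zara 74, Amara 112. Amara has a majority.

Amara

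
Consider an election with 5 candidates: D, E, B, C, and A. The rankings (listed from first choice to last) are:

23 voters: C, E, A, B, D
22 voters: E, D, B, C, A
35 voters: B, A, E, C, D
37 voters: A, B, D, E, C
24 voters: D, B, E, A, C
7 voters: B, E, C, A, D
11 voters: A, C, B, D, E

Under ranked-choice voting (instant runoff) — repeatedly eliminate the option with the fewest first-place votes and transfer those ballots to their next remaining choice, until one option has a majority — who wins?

A

Round 1: D 24, E 22, B 42, C 23, A 48. Eliminate E.
Round 2: D 46, B 42, C 23, A 48. Eliminate C.
Round 3: D 46, B 42, A 71. Eliminate B.
Round 4: D 46, A 113. A has a majority.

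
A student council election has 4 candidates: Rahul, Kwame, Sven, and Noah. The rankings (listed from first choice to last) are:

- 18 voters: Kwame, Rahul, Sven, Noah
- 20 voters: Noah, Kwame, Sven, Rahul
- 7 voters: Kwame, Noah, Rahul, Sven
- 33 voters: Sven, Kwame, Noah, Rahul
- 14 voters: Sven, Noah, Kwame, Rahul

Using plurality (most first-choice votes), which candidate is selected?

Sven

First-place votes: Rahul 0, Kwame 25, Sven 47, Noah 20.
Sven has the most first-place votes.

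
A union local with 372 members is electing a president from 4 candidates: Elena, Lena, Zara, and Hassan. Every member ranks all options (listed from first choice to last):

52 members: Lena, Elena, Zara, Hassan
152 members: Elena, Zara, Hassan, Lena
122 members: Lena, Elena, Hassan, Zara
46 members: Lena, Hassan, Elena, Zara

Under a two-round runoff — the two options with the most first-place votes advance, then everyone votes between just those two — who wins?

Lena

Round 1 first-place votes: Elena 152, Lena 220, Zara 0, Hassan 0.
Lena and Elena advance.
Runoff: Lena is preferred to Elena by 220 voters; Elena by 152.
Lena wins the runoff.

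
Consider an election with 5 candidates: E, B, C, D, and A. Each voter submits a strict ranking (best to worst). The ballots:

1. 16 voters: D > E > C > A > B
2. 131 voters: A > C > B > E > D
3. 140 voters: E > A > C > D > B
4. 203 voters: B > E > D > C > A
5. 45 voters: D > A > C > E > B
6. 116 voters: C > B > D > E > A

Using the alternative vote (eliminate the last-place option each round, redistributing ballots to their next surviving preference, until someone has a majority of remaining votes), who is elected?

A

Round 1: E 140, B 203, C 116, D 61, A 131. Eliminate D.
Round 2: E 156, B 203, C 116, A 176. Eliminate C.
Round 3: E 156, B 319, A 176. Eliminate E.
Round 4: B 319, A 332. A has a majority.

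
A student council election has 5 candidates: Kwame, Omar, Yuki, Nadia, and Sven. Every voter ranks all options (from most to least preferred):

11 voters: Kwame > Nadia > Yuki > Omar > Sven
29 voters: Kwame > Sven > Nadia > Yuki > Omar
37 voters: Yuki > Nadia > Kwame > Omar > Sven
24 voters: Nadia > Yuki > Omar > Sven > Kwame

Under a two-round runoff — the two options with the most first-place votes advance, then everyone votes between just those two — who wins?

Yuki

Round 1 first-place votes: Kwame 40, Omar 0, Yuki 37, Nadia 24, Sven 0.
Kwame and Yuki advance.
Runoff: Kwame is preferred to Yuki by 40 voters; Yuki by 61.
Yuki wins the runoff.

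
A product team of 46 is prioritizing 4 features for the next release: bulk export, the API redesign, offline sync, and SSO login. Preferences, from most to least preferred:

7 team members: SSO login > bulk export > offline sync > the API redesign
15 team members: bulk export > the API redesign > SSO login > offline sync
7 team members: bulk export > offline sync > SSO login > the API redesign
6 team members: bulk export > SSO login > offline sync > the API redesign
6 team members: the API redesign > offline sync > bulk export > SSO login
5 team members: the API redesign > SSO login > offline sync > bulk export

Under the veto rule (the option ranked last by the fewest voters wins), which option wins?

Last-place votes: bulk export 5, the API redesign 20, offline sync 15, SSO login 6.
bulk export is ranked last by the fewest voters, so bulk export wins.

bulk export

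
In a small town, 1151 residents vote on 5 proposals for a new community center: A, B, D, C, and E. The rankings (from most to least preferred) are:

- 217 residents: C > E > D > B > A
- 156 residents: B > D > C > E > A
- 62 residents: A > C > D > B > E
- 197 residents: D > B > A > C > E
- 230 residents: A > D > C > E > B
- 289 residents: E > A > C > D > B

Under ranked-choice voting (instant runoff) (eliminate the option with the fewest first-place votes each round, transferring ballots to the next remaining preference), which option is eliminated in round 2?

C

Round 1: A 292, B 156, D 197, C 217, E 289. Eliminate B.
Round 2: A 292, D 353, C 217, E 289. Eliminate C.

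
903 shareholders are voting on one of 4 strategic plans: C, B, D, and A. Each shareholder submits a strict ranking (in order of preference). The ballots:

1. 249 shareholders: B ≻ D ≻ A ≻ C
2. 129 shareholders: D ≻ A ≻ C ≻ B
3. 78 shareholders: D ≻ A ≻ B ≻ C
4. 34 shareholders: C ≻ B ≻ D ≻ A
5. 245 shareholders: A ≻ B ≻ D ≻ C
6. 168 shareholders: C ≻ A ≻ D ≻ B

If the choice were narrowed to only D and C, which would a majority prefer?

D

Voters preferring D to C: 701; preferring C to D: 202.
D wins the head-to-head.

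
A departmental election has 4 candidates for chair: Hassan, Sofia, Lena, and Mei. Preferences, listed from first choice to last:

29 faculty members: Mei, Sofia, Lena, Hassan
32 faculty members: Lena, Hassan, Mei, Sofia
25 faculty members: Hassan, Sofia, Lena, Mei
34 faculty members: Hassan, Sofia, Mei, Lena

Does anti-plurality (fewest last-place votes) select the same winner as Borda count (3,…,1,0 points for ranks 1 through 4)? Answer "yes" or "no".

Anti-plurality — last-place votes: Hassan 29, Sofia 32, Lena 34, Mei 25. Winner: Mei.
Borda — scores: Hassan 241, Sofia 176, Lena 150, Mei 153. Winner: Hassan.
The two methods disagree.

no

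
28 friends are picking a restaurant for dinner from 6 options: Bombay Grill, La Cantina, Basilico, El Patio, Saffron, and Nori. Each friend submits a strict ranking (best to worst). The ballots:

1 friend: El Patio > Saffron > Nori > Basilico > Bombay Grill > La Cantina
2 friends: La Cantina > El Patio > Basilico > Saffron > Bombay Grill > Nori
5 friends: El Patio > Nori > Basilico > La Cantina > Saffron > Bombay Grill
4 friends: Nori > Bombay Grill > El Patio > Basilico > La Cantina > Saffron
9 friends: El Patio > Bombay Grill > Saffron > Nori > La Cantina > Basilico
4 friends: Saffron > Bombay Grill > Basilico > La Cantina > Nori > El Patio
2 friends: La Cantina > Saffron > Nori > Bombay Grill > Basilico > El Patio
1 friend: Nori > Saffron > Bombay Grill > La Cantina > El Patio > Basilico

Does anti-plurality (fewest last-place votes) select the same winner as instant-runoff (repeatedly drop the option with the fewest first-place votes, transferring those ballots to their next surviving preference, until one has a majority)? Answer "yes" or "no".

Anti-plurality — last-place votes: Bombay Grill 5, La Cantina 1, Basilico 10, El Patio 6, Saffron 4, Nori 2. Winner: La Cantina.
Instant-runoff — R1 Bombay Grill 0, La Cantina 4, Basilico 0, El Patio 15, Saffron 4, Nori 5 (El Patio winner). Winner: El Patio.
The two methods disagree.

no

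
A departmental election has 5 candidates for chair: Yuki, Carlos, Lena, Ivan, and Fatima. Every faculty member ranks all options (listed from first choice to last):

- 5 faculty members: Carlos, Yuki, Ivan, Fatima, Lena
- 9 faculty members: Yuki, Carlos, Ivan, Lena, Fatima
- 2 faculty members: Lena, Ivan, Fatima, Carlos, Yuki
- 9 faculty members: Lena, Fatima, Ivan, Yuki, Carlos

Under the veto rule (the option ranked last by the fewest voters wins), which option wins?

Ivan

Last-place votes: Yuki 2, Carlos 9, Lena 5, Ivan 0, Fatima 9.
Ivan is ranked last by the fewest voters, so Ivan wins.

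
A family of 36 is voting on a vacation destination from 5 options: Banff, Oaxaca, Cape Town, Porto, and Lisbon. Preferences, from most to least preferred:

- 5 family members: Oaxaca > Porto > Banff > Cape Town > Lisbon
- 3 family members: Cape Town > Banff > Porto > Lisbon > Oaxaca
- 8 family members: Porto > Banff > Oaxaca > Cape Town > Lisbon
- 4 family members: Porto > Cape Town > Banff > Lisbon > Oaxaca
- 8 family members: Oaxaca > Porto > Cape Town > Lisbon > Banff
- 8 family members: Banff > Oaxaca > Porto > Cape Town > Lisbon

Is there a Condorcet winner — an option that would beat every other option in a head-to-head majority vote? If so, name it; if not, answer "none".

Checking pairwise contests:
Porto beats Banff 25–11.
Banff beats Oaxaca 23–13.
Banff beats Cape Town 21–15.
Oaxaca beats Porto 21–15.
Banff beats Lisbon 28–8.
Every option loses at least one head-to-head, so there is no Condorcet winner.

none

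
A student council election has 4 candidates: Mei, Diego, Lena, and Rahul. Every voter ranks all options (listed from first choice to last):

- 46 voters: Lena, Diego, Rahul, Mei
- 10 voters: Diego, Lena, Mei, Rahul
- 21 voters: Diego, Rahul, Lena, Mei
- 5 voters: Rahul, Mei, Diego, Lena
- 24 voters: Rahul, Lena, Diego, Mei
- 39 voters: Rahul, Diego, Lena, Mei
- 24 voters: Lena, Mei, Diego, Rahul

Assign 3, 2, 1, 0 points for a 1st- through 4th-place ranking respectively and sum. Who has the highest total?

Mei: 46·0 + 10·1 + 21·0 + 5·2 + 24·0 + 39·0 + 24·2 = 68
Diego: 46·2 + 10·3 + 21·3 + 5·1 + 24·1 + 39·2 + 24·1 = 316
Lena: 46·3 + 10·2 + 21·1 + 5·0 + 24·2 + 39·1 + 24·3 = 338
Rahul: 46·1 + 10·0 + 21·2 + 5·3 + 24·3 + 39·3 + 24·0 = 292
Lena has the highest Borda score (338).

Lena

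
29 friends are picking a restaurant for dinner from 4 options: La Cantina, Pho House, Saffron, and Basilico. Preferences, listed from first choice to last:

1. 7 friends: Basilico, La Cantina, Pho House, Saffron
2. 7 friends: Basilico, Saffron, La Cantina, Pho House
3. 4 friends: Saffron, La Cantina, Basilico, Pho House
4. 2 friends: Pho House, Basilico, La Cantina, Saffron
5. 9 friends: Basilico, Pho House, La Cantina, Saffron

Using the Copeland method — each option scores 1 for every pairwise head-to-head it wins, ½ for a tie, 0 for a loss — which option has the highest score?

La Cantina: beats Pho House and Saffron; loses to Basilico → score 2.
Pho House: beats Saffron; loses to La Cantina and Basilico → score 1.
Saffron: loses to La Cantina, Pho House, and Basilico → score 0.
Basilico: beats La Cantina, Pho House, and Saffron → score 3.
Basilico has the best pairwise record.

Basilico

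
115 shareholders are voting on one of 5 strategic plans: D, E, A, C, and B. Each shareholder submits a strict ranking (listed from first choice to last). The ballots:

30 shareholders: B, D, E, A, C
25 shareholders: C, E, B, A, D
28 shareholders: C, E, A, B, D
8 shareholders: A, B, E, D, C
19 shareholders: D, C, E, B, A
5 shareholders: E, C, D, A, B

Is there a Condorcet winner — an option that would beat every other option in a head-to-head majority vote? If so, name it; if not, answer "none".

C

C vs D: 58–57 for C.
C vs E: 72–43 for C.
C vs A: 77–38 for C.
C vs B: 77–38 for C.
C beats every other option head-to-head.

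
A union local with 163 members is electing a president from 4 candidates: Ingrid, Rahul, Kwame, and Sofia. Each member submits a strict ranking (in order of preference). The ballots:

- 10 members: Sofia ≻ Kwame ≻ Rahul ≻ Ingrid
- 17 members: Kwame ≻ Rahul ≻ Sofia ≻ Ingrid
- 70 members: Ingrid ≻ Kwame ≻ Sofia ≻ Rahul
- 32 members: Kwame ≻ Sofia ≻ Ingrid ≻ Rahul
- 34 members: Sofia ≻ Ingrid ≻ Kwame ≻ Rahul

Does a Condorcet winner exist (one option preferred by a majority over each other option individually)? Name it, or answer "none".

Checking pairwise contests:
Sofia beats Ingrid 93–70.
Ingrid beats Rahul 136–27.
Ingrid beats Kwame 104–59.
Kwame beats Sofia 119–44.
Every option loses at least one head-to-head, so there is no Condorcet winner.

none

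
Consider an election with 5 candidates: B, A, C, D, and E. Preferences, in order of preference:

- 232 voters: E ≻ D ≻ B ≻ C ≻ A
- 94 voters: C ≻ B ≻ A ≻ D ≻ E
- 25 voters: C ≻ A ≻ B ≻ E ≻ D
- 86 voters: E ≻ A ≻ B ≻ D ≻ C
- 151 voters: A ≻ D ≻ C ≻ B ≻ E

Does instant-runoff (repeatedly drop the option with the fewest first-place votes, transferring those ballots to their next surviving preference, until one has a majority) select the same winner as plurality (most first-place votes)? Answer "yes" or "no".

yes

Instant-runoff — R1 B 0, A 151, C 119, D 0, E 318 (E winner). Winner: E.
Plurality — first-place votes: B 0, A 151, C 119, D 0, E 318. Winner: E.
The two methods agree.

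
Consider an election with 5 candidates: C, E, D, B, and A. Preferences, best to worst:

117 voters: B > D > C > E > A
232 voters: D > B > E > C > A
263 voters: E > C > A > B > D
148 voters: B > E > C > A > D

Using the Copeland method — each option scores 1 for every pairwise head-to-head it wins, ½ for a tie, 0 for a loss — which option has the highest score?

C: beats D and A; loses to E and B → score 2.
E: beats C, D, and A; loses to B → score 3.
D: loses to C, E, B, and A → score 0.
B: beats C, E, D, and A → score 4.
A: beats D; loses to C, E, and B → score 1.
B has the best pairwise record.

B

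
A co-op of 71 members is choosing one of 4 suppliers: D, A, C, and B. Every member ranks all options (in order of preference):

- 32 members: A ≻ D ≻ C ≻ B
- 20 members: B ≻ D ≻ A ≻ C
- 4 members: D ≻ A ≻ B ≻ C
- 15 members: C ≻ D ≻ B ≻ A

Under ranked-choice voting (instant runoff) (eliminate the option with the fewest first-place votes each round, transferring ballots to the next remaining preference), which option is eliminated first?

D

Round 1: D 4, A 32, C 15, B 20. Eliminate D.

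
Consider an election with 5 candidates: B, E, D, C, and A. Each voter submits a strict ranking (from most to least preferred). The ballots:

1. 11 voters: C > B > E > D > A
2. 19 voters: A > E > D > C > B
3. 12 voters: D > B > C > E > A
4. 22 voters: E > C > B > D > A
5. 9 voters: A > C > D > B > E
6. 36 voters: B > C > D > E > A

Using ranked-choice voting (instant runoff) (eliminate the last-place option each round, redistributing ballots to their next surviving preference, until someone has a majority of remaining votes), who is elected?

B

Round 1: B 36, E 22, D 12, C 11, A 28. Eliminate C.
Round 2: B 47, E 22, D 12, A 28. Eliminate D.
Round 3: B 59, E 22, A 28. B has a majority.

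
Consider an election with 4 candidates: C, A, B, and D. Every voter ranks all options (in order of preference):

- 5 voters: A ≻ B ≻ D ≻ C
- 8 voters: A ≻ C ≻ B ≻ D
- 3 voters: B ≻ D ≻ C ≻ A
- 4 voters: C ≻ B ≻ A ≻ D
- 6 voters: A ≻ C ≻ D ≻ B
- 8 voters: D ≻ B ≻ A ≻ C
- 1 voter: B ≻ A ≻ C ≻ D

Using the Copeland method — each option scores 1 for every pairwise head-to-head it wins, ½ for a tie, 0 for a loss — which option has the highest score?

C: beats B and D; loses to A → score 2.
A: beats C, B, and D → score 3.
B: beats D; loses to C and A → score 1.
D: loses to C, A, and B → score 0.
A has the best pairwise record.

A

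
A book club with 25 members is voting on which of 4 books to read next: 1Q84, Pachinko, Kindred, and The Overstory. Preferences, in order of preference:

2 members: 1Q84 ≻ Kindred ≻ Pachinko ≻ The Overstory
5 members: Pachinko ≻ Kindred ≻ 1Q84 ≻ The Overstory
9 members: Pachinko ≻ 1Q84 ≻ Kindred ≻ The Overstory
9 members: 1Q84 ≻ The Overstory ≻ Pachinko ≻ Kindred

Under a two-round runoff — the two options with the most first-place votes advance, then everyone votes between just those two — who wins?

Round 1 first-place votes: 1Q84 11, Pachinko 14, Kindred 0, The Overstory 0.
Pachinko and 1Q84 advance.
Runoff: Pachinko is preferred to 1Q84 by 14 voters; 1Q84 by 11.
Pachinko wins the runoff.

Pachinko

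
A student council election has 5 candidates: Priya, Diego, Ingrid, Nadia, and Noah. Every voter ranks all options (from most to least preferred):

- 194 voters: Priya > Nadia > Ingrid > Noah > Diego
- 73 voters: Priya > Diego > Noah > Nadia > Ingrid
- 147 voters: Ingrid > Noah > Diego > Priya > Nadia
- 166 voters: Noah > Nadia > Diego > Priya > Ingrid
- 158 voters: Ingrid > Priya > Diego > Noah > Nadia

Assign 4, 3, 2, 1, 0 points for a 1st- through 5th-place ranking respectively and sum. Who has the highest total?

Priya: 194·4 + 73·4 + 147·1 + 166·1 + 158·3 = 1855
Diego: 194·0 + 73·3 + 147·2 + 166·2 + 158·2 = 1161
Ingrid: 194·2 + 73·0 + 147·4 + 166·0 + 158·4 = 1608
Nadia: 194·3 + 73·1 + 147·0 + 166·3 + 158·0 = 1153
Noah: 194·1 + 73·2 + 147·3 + 166·4 + 158·1 = 1603
Priya has the highest Borda score (1855).

Priya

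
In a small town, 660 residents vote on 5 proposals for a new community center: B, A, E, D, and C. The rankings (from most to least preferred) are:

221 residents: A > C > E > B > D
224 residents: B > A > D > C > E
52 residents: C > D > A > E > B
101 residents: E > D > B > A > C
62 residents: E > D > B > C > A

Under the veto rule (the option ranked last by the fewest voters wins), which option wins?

Last-place votes: B 52, A 62, E 224, D 221, C 101.
B is ranked last by the fewest voters, so B wins.

B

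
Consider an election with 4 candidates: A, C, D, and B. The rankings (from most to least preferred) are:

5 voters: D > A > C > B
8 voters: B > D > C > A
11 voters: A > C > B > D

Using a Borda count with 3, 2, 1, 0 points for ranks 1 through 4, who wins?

A

A: 5·2 + 8·0 + 11·3 = 43
C: 5·1 + 8·1 + 11·2 = 35
D: 5·3 + 8·2 + 11·0 = 31
B: 5·0 + 8·3 + 11·1 = 35
A has the highest Borda score (43).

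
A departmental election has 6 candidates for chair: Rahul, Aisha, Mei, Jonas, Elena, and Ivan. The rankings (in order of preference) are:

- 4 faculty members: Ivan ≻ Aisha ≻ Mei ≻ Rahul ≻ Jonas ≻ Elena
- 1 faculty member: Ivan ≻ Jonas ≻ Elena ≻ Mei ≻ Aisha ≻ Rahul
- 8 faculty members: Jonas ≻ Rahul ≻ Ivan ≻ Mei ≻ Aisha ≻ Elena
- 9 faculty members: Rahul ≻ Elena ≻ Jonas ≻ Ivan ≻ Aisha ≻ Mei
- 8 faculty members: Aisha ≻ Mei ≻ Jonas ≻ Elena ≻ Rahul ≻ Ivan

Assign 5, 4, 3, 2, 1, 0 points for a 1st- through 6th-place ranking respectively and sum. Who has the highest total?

Jonas

Rahul: 4·2 + 1·0 + 8·4 + 9·5 + 8·1 = 93
Aisha: 4·4 + 1·1 + 8·1 + 9·1 + 8·5 = 74
Mei: 4·3 + 1·2 + 8·2 + 9·0 + 8·4 = 62
Jonas: 4·1 + 1·4 + 8·5 + 9·3 + 8·3 = 99
Elena: 4·0 + 1·3 + 8·0 + 9·4 + 8·2 = 55
Ivan: 4·5 + 1·5 + 8·3 + 9·2 + 8·0 = 67
Jonas has the highest Borda score (99).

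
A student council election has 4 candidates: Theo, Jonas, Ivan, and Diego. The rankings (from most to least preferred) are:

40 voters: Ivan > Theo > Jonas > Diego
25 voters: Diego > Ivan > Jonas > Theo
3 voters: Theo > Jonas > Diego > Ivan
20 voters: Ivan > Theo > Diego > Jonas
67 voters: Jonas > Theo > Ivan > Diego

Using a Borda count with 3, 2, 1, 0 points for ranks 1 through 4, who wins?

Ivan

Theo: 40·2 + 25·0 + 3·3 + 20·2 + 67·2 = 263
Jonas: 40·1 + 25·1 + 3·2 + 20·0 + 67·3 = 272
Ivan: 40·3 + 25·2 + 3·0 + 20·3 + 67·1 = 297
Diego: 40·0 + 25·3 + 3·1 + 20·1 + 67·0 = 98
Ivan has the highest Borda score (297).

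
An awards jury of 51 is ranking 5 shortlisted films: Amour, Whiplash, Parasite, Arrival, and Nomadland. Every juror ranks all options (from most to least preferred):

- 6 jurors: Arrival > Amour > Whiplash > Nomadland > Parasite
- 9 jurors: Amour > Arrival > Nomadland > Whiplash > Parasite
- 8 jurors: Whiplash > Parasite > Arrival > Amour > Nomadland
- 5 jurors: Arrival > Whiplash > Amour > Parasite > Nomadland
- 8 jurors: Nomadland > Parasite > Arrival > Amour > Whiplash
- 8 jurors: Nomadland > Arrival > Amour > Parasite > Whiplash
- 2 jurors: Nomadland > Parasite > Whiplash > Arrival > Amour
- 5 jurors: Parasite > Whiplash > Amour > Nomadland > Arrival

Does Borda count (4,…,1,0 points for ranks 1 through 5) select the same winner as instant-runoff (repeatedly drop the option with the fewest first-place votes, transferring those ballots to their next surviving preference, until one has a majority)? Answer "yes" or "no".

yes

Borda — scores: Amour 106, Whiplash 87, Parasite 87, Arrival 129, Nomadland 101. Winner: Arrival.
Instant-runoff — R1 Amour 9, Whiplash 8, Parasite 5, Arrival 11, Nomadland 18 (Parasite out); R2 Amour 9, Whiplash 13, Arrival 11, Nomadland 18 (Amour out); R3 Whiplash 13, Arrival 20, Nomadland 18 (Whiplash out); R4 Arrival 28, Nomadland 23 (Arrival winner). Winner: Arrival.
The two methods agree.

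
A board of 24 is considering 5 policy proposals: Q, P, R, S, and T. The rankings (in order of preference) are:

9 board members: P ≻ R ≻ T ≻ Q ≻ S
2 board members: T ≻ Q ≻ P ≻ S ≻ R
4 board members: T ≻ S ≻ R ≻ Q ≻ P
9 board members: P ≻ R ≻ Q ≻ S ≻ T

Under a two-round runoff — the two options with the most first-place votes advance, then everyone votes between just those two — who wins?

P

Round 1 first-place votes: Q 0, P 18, R 0, S 0, T 6.
P and T advance.
Runoff: P is preferred to T by 18 voters; T by 6.
P wins the runoff.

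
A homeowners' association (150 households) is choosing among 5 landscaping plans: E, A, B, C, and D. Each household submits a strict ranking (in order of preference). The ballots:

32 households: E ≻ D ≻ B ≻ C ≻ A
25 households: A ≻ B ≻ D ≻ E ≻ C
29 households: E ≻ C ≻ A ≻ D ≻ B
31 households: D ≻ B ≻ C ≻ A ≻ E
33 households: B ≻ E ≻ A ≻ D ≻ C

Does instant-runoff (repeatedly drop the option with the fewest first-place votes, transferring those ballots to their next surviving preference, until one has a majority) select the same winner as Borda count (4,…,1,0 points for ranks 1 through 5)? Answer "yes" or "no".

no

Instant-runoff — R1 E 61, A 25, B 33, C 0, D 31 (C out); R2 E 61, A 25, B 33, D 31 (A out); R3 E 61, B 58, D 31 (D out); R4 E 61, B 89 (B winner). Winner: B.
Borda — scores: E 368, A 255, B 364, C 181, D 332. Winner: E.
The two methods disagree.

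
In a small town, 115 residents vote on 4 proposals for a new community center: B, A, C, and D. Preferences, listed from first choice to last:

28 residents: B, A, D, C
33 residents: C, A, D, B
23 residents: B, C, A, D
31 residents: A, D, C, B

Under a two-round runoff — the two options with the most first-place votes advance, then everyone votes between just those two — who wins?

C

Round 1 first-place votes: B 51, A 31, C 33, D 0.
B and C advance.
Runoff: B is preferred to C by 51 voters; C by 64.
C wins the runoff.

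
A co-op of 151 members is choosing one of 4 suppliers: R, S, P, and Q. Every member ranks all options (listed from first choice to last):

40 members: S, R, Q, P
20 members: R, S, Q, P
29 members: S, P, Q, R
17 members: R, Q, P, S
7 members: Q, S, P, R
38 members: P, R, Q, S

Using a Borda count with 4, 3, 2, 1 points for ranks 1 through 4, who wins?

R

R: 40·3 + 20·4 + 29·1 + 17·4 + 7·1 + 38·3 = 418
S: 40·4 + 20·3 + 29·4 + 17·1 + 7·3 + 38·1 = 412
P: 40·1 + 20·1 + 29·3 + 17·2 + 7·2 + 38·4 = 347
Q: 40·2 + 20·2 + 29·2 + 17·3 + 7·4 + 38·2 = 333
R has the highest Borda score (418).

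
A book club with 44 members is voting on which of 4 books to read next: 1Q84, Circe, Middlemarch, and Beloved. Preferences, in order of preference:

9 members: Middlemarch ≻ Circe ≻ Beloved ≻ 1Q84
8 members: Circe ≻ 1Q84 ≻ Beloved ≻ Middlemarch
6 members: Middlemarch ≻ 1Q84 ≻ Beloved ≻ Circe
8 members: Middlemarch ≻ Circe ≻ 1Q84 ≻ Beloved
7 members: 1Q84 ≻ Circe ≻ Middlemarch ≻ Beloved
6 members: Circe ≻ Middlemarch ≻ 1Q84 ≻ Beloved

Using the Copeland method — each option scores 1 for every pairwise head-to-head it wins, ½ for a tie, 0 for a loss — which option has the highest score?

Middlemarch

1Q84: beats Beloved; loses to Circe and Middlemarch → score 1.
Circe: beats 1Q84 and Beloved; loses to Middlemarch → score 2.
Middlemarch: beats 1Q84, Circe, and Beloved → score 3.
Beloved: loses to 1Q84, Circe, and Middlemarch → score 0.
Middlemarch has the best pairwise record.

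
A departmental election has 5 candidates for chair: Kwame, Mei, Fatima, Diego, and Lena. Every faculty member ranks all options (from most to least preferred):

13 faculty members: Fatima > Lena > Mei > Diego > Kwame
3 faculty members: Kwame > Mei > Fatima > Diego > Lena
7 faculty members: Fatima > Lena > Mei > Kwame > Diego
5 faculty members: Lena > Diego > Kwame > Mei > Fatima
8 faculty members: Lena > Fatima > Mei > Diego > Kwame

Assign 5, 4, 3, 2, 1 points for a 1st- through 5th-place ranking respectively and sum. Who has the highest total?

Lena

Kwame: 13·1 + 3·5 + 7·2 + 5·3 + 8·1 = 65
Mei: 13·3 + 3·4 + 7·3 + 5·2 + 8·3 = 106
Fatima: 13·5 + 3·3 + 7·5 + 5·1 + 8·4 = 146
Diego: 13·2 + 3·2 + 7·1 + 5·4 + 8·2 = 75
Lena: 13·4 + 3·1 + 7·4 + 5·5 + 8·5 = 148
Lena has the highest Borda score (148).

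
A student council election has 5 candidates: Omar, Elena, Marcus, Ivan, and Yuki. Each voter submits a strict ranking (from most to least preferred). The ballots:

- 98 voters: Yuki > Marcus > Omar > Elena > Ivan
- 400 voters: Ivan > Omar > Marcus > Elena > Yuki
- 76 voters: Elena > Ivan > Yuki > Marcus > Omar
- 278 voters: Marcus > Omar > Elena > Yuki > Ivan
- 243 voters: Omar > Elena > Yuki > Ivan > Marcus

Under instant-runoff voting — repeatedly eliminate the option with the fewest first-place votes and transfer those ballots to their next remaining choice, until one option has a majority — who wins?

Round 1: Omar 243, Elena 76, Marcus 278, Ivan 400, Yuki 98. Eliminate Elena.
Round 2: Omar 243, Marcus 278, Ivan 476, Yuki 98. Eliminate Yuki.
Round 3: Omar 243, Marcus 376, Ivan 476. Eliminate Omar.
Round 4: Marcus 376, Ivan 719. Ivan has a majority.

Ivan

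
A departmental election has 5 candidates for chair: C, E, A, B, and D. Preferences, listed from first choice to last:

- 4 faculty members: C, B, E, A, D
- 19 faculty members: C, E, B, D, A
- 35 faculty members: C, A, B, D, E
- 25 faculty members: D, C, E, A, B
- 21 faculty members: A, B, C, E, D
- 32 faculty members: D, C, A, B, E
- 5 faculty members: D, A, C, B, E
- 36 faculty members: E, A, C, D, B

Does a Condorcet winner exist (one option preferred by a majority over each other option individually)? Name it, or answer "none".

C vs E: 141–36 for C.
C vs A: 115–62 for C.
C vs B: 156–21 for C.
C vs D: 115–62 for C.
C beats every other option head-to-head.

C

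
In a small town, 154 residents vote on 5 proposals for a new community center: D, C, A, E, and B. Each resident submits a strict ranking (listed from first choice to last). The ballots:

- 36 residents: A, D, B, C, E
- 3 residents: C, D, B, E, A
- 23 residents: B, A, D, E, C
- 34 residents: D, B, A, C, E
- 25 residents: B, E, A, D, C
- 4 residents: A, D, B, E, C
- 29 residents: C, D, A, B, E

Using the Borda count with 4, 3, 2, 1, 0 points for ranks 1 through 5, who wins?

D: 36·3 + 3·3 + 23·2 + 34·4 + 25·1 + 4·3 + 29·3 = 423
C: 36·1 + 3·4 + 23·0 + 34·1 + 25·0 + 4·0 + 29·4 = 198
A: 36·4 + 3·0 + 23·3 + 34·2 + 25·2 + 4·4 + 29·2 = 405
E: 36·0 + 3·1 + 23·1 + 34·0 + 25·3 + 4·1 + 29·0 = 105
B: 36·2 + 3·2 + 23·4 + 34·3 + 25·4 + 4·2 + 29·1 = 409
D has the highest Borda score (423).

D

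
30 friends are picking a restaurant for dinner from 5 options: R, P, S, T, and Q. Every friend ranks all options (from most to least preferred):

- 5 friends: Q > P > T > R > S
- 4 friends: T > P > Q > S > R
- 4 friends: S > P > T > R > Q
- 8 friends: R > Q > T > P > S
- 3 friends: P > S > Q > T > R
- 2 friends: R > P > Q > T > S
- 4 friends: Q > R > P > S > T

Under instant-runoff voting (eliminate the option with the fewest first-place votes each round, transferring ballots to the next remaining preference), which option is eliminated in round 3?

Round 1: R 10, P 3, S 4, T 4, Q 9. Eliminate P.
Round 2: R 10, S 7, T 4, Q 9. Eliminate T.
Round 3: R 10, S 7, Q 13. Eliminate S.

S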